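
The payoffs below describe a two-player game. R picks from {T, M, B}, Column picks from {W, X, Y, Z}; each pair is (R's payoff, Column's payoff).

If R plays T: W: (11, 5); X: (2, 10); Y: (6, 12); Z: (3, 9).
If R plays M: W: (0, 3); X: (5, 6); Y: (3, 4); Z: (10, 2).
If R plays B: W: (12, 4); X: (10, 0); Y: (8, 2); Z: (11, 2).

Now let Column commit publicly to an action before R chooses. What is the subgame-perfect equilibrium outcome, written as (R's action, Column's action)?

(B, W)

Work backward from R's decision.
- W: BR = B, leader payoff 4.
- X: BR = B, leader payoff 0.
- Y: BR = B, leader payoff 2.
- Z: BR = B, leader payoff 2.
Column's induced payoffs are 4, 0, 2, 2, so Column commits to W. Subgame-perfect outcome: (B, W) with payoffs (12, 4).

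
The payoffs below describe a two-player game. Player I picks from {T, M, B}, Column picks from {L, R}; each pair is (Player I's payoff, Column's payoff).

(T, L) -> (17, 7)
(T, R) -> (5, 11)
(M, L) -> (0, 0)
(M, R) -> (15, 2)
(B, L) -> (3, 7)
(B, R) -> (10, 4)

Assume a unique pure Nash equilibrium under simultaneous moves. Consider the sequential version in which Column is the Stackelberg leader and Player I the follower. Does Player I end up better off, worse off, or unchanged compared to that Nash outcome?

Work backward from Player I's decision.
- L: Player I compares 17, 0, 3 and picks T; Column would get 7.
- R: Player I compares 5, 15, 10 and picks M; Column would get 2.
Among 7, 2, the best is 7 at L. Subgame-perfect outcome: (T, L) with payoffs (17, 7).
For the simultaneous game, intersect best replies.
Player I's best replies: L→T; R→M.
Column's best replies: T→R; M→R; B→L.
Only (M, R) has each player best-responding; Nash payoffs (15, 2).
Player I earns 17 sequentially versus 15 at the Nash outcome: better off.

better off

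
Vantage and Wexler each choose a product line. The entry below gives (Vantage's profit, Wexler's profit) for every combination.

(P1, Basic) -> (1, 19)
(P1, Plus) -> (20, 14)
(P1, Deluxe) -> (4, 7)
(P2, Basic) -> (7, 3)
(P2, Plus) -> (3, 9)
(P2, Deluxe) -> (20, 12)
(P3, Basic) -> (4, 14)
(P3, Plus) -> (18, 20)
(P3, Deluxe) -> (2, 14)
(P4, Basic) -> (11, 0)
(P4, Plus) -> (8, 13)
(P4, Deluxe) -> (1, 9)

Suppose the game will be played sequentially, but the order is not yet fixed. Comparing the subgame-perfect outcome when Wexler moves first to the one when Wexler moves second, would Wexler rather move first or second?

first

If Vantage leads: Wexler's best replies are P1→Basic, P2→Deluxe, P3→Plus, P4→Plus; Vantage's induced payoffs 1, 20, 18, 8; outcome (P2, Deluxe), payoffs (20, 12).
If Wexler leads: Vantage's best replies are Basic→P4, Plus→P1, Deluxe→P2; Wexler's induced payoffs 0, 14, 12; outcome (P1, Plus), payoffs (20, 14).
Wexler gets 14 moving first and 12 moving second, so Wexler prefers to move first.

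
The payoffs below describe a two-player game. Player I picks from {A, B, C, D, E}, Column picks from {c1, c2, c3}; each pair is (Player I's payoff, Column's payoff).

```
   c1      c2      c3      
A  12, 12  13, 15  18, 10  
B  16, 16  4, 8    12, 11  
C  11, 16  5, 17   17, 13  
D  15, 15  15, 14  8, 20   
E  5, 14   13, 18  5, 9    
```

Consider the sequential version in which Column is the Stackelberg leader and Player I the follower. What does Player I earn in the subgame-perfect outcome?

Work backward from Player I's decision.
- c1: Player I compares 12, 16, 11, 15, 5 and picks B; Column would get 16.
- c2: Player I compares 13, 4, 5, 15, 13 and picks D; Column would get 14.
- c3: Player I compares 18, 12, 17, 8, 5 and picks A; Column would get 10.
Maximizing over 16, 14, 10, Column chooses c1. Subgame-perfect outcome: (B, c1) with payoffs (16, 16).

16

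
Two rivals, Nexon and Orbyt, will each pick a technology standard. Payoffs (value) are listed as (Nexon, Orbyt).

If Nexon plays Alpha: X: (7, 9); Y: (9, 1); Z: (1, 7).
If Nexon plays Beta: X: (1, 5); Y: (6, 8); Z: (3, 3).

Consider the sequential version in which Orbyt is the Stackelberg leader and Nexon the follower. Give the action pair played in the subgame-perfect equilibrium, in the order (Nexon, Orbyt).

(Alpha, X)

Nexon best-responds to each possible Orbyt move:
- X: Nexon compares 7, 1 and picks Alpha; Orbyt would get 9.
- Y: Nexon compares 9, 6 and picks Alpha; Orbyt would get 1.
- Z: Nexon compares 1, 3 and picks Beta; Orbyt would get 3.
Maximizing over 9, 1, 3, Orbyt chooses X. Subgame-perfect outcome: (Alpha, X) with payoffs (7, 9).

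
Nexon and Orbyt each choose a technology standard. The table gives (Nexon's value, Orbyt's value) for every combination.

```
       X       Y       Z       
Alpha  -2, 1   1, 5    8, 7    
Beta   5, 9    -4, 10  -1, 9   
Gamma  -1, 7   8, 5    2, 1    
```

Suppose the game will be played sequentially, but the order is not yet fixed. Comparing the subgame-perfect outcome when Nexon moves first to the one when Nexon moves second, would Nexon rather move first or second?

first

If Nexon leads: Orbyt's best replies are Alpha→Z, Beta→Y, Gamma→X; Nexon's induced payoffs 8, -4, -1; outcome (Alpha, Z), payoffs (8, 7).
If Orbyt leads: Nexon's best replies are X→Beta, Y→Gamma, Z→Alpha; Orbyt's induced payoffs 9, 5, 7; outcome (Beta, X), payoffs (5, 9).
Nexon gets 8 moving first and 5 moving second, so Nexon prefers to move first.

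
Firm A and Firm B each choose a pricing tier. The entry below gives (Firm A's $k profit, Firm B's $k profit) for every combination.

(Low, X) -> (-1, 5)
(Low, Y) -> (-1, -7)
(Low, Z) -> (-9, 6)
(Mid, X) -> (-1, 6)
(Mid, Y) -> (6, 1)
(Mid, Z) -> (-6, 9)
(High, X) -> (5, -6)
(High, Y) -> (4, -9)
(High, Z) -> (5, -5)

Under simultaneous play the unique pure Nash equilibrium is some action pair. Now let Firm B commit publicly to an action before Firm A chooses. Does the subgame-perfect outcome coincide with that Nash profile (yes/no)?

no

Backward induction with Firm B moving first.
- X: BR = High, leader payoff -6.
- Y: BR = Mid, leader payoff 1.
- Z: BR = High, leader payoff -5.
Firm B's induced payoffs are -6, 1, -5, so Firm B commits to Y. Subgame-perfect outcome: (Mid, Y) with payoffs (6, 1).
Now find the simultaneous Nash equilibrium.
Firm A's best replies: X→High; Y→Mid; Z→High.
Firm B's best replies: Low→Z; Mid→Z; High→Z.
The unique mutual best reply is (High, Z), giving (5, -5).
Sequential outcome (Mid, Y) differs from the Nash profile (High, Z).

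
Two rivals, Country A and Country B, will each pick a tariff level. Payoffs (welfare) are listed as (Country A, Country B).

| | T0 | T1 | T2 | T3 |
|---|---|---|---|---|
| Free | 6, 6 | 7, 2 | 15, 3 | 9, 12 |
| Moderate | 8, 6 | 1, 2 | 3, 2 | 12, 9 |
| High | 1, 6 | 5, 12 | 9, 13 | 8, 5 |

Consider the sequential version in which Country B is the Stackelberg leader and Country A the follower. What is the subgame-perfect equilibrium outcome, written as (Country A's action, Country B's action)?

(Moderate, T3)

Country A best-responds to each possible Country B move:
- T0: BR = Moderate, leader payoff 6.
- T1: BR = Free, leader payoff 2.
- T2: BR = Free, leader payoff 3.
- T3: BR = Moderate, leader payoff 9.
Among 6, 2, 3, 9, the best is 9 at T3. Subgame-perfect outcome: (Moderate, T3) with payoffs (12, 9).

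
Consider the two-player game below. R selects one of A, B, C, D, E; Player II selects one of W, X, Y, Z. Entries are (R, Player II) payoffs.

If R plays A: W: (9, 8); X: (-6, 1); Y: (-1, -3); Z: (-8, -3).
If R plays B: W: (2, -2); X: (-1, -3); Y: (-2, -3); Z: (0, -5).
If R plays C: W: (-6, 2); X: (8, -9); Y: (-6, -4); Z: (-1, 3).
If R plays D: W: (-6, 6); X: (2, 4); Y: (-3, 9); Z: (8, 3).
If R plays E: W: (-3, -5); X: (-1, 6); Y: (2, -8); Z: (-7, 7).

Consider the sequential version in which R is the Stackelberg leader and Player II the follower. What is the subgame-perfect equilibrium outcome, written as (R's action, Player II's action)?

Solve by backward induction (R leads).
- A: BR = W, leader payoff 9.
- B: BR = W, leader payoff 2.
- C: BR = Z, leader payoff -1.
- D: BR = Y, leader payoff -3.
- E: BR = Z, leader payoff -7.
Among 9, 2, -1, -3, -7, the best is 9 at A. Subgame-perfect outcome: (A, W) with payoffs (9, 8).

(A, W)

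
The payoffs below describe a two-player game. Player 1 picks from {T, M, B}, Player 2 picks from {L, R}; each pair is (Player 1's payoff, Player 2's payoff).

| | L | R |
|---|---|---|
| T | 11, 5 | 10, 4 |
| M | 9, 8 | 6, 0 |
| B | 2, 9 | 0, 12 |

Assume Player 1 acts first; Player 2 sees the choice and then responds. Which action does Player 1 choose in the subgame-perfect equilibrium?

Backward induction with Player 1 moving first.
- T → Player 2 plays L (best of 5, 4); Player 1 gets 11.
- M → Player 2 plays L (best of 8, 0); Player 1 gets 9.
- B → Player 2 plays R (best of 9, 12); Player 1 gets 0.
Maximizing over 11, 9, 0, Player 1 chooses T. Subgame-perfect outcome: (T, L) with payoffs (11, 5).

T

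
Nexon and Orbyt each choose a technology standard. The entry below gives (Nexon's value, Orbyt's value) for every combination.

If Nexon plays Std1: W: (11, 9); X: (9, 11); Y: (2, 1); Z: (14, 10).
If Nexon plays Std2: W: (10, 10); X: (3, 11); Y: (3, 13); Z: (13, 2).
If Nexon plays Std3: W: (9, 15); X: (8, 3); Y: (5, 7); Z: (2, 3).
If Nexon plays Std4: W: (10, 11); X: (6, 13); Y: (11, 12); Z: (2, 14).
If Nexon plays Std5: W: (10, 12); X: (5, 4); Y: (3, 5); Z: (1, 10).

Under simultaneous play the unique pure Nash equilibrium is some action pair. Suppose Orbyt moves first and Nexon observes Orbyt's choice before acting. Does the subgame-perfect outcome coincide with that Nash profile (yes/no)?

Backward induction with Orbyt moving first.
- W: Nexon compares 11, 10, 9, 10, 10 and picks Std1; Orbyt would get 9.
- X: Nexon compares 9, 3, 8, 6, 5 and picks Std1; Orbyt would get 11.
- Y: Nexon compares 2, 3, 5, 11, 3 and picks Std4; Orbyt would get 12.
- Z: Nexon compares 14, 13, 2, 2, 1 and picks Std1; Orbyt would get 10.
Among 9, 11, 12, 10, the best is 12 at Y. Subgame-perfect outcome: (Std4, Y) with payoffs (11, 12).
For the simultaneous game, intersect best replies.
Nexon's best replies: W→Std1; X→Std1; Y→Std4; Z→Std1.
Orbyt's best replies: Std1→X; Std2→Y; Std3→W; Std4→Z; Std5→W.
Only (Std1, X) has each player best-responding; Nash payoffs (9, 11).
Sequential outcome (Std4, Y) differs from the Nash profile (Std1, X).

no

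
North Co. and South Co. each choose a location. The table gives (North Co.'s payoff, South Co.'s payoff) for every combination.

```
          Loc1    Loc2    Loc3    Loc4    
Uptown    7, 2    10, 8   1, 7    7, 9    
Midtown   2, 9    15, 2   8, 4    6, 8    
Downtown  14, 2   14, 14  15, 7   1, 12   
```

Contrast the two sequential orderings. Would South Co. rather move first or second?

second

If North Co. leads: South Co.'s best replies are Uptown→Loc4, Midtown→Loc1, Downtown→Loc2; North Co.'s induced payoffs 7, 2, 14; outcome (Downtown, Loc2), payoffs (14, 14).
If South Co. leads: North Co.'s best replies are Loc1→Downtown, Loc2→Midtown, Loc3→Downtown, Loc4→Uptown; South Co.'s induced payoffs 2, 2, 7, 9; outcome (Uptown, Loc4), payoffs (7, 9).
South Co. gets 9 moving first and 14 moving second, so South Co. prefers to move second.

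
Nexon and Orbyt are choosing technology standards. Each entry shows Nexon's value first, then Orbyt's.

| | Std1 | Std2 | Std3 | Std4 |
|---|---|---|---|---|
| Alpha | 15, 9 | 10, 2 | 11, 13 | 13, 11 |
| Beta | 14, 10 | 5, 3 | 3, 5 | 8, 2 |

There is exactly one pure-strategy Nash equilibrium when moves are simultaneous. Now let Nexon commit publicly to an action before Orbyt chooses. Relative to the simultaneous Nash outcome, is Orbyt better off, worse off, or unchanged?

Backward induction with Nexon moving first.
- Alpha → Orbyt plays Std3 (best of 9, 2, 13, 11); Nexon gets 11.
- Beta → Orbyt plays Std1 (best of 10, 3, 5, 2); Nexon gets 14.
Nexon's induced payoffs are 11, 14, so Nexon commits to Beta. Subgame-perfect outcome: (Beta, Std1) with payoffs (14, 10).
Now find the simultaneous Nash equilibrium.
Nexon's best replies: Std1→Alpha; Std2→Alpha; Std3→Alpha; Std4→Alpha.
Orbyt's best replies: Alpha→Std3; Beta→Std1.
The unique mutual best reply is (Alpha, Std3), giving (11, 13).
Orbyt earns 10 sequentially versus 13 at the Nash outcome: worse off.

worse off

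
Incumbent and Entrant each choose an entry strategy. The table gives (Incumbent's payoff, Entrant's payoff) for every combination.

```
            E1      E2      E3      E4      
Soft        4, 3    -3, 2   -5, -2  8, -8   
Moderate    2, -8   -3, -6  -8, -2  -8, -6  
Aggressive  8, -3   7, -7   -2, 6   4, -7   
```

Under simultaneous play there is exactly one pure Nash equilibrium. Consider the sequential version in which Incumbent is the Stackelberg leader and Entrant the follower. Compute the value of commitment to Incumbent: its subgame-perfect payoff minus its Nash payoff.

6

Entrant best-responds to each possible Incumbent move:
- Soft: BR = E1, leader payoff 4.
- Moderate: BR = E3, leader payoff -8.
- Aggressive: BR = E3, leader payoff -2.
Among 4, -8, -2, the best is 4 at Soft. Subgame-perfect outcome: (Soft, E1) with payoffs (4, 3).
Now find the simultaneous Nash equilibrium.
Incumbent's best replies: E1→Aggressive; E2→Aggressive; E3→Aggressive; E4→Soft.
Entrant's best replies: Soft→E1; Moderate→E3; Aggressive→E3.
Only (Aggressive, E3) has each player best-responding; Nash payoffs (-2, 6).
Incumbent's commitment gain: 4 − -2 = 6.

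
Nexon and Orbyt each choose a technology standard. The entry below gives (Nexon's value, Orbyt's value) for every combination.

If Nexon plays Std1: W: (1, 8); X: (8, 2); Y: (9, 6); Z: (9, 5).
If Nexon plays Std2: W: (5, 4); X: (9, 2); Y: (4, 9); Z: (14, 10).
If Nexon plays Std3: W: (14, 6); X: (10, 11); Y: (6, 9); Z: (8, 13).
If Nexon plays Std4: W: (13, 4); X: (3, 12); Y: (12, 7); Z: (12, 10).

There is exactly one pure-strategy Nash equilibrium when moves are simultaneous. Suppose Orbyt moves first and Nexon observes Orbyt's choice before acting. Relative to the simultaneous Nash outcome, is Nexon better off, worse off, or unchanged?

worse off

Work backward from Nexon's decision.
- W → Nexon plays Std3 (best of 1, 5, 14, 13); Orbyt gets 6.
- X → Nexon plays Std3 (best of 8, 9, 10, 3); Orbyt gets 11.
- Y → Nexon plays Std4 (best of 9, 4, 6, 12); Orbyt gets 7.
- Z → Nexon plays Std2 (best of 9, 14, 8, 12); Orbyt gets 10.
Orbyt's induced payoffs are 6, 11, 7, 10, so Orbyt commits to X. Subgame-perfect outcome: (Std3, X) with payoffs (10, 11).
Now find the simultaneous Nash equilibrium.
Nexon's best replies: W→Std3; X→Std3; Y→Std4; Z→Std2.
Orbyt's best replies: Std1→W; Std2→Z; Std3→Z; Std4→X.
The unique mutual best reply is (Std2, Z), giving (14, 10).
Nexon earns 10 sequentially versus 14 at the Nash outcome: worse off.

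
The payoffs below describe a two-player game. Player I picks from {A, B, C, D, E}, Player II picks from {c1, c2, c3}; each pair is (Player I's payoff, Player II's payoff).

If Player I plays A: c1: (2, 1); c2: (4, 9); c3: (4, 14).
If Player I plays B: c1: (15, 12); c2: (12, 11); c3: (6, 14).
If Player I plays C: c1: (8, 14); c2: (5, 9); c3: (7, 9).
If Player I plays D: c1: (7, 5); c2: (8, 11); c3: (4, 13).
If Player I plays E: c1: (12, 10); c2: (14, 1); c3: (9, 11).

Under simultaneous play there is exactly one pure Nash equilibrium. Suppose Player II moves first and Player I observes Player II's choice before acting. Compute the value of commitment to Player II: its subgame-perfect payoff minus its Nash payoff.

Backward induction with Player II moving first.
- c1 → Player I plays B (best of 2, 15, 8, 7, 12); Player II gets 12.
- c2 → Player I plays E (best of 4, 12, 5, 8, 14); Player II gets 1.
- c3 → Player I plays E (best of 4, 6, 7, 4, 9); Player II gets 11.
Maximizing over 12, 1, 11, Player II chooses c1. Subgame-perfect outcome: (B, c1) with payoffs (15, 12).
For the simultaneous game, intersect best replies.
Player I's best replies: c1→B; c2→E; c3→E.
Player II's best replies: A→c3; B→c3; C→c1; D→c3; E→c3.
The unique mutual best reply is (E, c3), giving (9, 11).
Player II's commitment gain: 12 − 11 = 1.

1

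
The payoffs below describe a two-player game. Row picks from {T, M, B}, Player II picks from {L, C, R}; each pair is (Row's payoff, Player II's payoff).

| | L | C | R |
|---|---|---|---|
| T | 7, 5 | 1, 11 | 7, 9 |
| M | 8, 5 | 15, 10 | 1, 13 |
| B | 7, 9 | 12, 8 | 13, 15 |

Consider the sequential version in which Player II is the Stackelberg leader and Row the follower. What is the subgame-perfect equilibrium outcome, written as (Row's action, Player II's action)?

(B, R)

Work backward from Row's decision.
- L: Row compares 7, 8, 7 and picks M; Player II would get 5.
- C: Row compares 1, 15, 12 and picks M; Player II would get 10.
- R: Row compares 7, 1, 13 and picks B; Player II would get 15.
Maximizing over 5, 10, 15, Player II chooses R. Subgame-perfect outcome: (B, R) with payoffs (13, 15).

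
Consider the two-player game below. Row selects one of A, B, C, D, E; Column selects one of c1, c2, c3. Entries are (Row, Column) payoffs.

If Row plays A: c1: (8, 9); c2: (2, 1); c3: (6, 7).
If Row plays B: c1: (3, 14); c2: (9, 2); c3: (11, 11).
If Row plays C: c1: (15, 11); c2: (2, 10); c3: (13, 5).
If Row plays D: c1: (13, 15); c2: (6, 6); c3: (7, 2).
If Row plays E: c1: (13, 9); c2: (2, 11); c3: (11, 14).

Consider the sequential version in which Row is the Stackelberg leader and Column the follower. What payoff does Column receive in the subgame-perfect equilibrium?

Backward induction with Row moving first.
- A: Column compares 9, 1, 7 and picks c1; Row would get 8.
- B: Column compares 14, 2, 11 and picks c1; Row would get 3.
- C: Column compares 11, 10, 5 and picks c1; Row would get 15.
- D: Column compares 15, 6, 2 and picks c1; Row would get 13.
- E: Column compares 9, 11, 14 and picks c3; Row would get 11.
Among 8, 3, 15, 13, 11, the best is 15 at C. Subgame-perfect outcome: (C, c1) with payoffs (15, 11).

11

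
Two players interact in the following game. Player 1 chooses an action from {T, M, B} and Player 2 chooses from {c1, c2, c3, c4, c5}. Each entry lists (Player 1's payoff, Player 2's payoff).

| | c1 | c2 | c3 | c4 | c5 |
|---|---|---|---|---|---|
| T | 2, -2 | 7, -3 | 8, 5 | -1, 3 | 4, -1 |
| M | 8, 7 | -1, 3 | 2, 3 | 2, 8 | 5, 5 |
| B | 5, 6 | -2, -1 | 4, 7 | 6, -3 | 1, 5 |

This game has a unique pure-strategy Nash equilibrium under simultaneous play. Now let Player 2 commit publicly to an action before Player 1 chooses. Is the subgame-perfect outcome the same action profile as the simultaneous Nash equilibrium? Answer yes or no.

Backward induction with Player 2 moving first.
- c1 → Player 1 plays M (best of 2, 8, 5); Player 2 gets 7.
- c2 → Player 1 plays T (best of 7, -1, -2); Player 2 gets -3.
- c3 → Player 1 plays T (best of 8, 2, 4); Player 2 gets 5.
- c4 → Player 1 plays B (best of -1, 2, 6); Player 2 gets -3.
- c5 → Player 1 plays M (best of 4, 5, 1); Player 2 gets 5.
Among 7, -3, 5, -3, 5, the best is 7 at c1. Subgame-perfect outcome: (M, c1) with payoffs (8, 7).
Now find the simultaneous Nash equilibrium.
Player 1's best replies: c1→M; c2→T; c3→T; c4→B; c5→M.
Player 2's best replies: T→c3; M→c4; B→c3.
Only (T, c3) has each player best-responding; Nash payoffs (8, 5).
Sequential outcome (M, c1) differs from the Nash profile (T, c3).

no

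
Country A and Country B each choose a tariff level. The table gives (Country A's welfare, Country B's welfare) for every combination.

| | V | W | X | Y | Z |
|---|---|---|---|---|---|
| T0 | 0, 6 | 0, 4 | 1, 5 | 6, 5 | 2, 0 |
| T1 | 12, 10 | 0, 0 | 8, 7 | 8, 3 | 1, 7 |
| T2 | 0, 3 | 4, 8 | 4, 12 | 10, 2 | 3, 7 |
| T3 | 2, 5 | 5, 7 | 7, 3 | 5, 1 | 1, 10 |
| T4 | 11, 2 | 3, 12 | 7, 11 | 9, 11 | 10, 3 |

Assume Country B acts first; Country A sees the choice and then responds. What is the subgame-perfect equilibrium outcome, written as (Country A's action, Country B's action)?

Work backward from Country A's decision.
- V → Country A plays T1 (best of 0, 12, 0, 2, 11); Country B gets 10.
- W → Country A plays T3 (best of 0, 0, 4, 5, 3); Country B gets 7.
- X → Country A plays T1 (best of 1, 8, 4, 7, 7); Country B gets 7.
- Y → Country A plays T2 (best of 6, 8, 10, 5, 9); Country B gets 2.
- Z → Country A plays T4 (best of 2, 1, 3, 1, 10); Country B gets 3.
Country B's induced payoffs are 10, 7, 7, 2, 3, so Country B commits to V. Subgame-perfect outcome: (T1, V) with payoffs (12, 10).

(T1, V)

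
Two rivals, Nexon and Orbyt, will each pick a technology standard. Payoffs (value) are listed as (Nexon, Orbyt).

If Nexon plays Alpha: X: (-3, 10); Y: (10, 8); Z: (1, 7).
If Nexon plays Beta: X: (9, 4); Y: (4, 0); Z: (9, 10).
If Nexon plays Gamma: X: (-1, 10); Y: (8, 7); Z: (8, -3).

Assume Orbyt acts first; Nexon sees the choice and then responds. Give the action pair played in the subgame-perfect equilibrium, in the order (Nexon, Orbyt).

(Beta, Z)

Work backward from Nexon's decision.
- X → Nexon plays Beta (best of -3, 9, -1); Orbyt gets 4.
- Y → Nexon plays Alpha (best of 10, 4, 8); Orbyt gets 8.
- Z → Nexon plays Beta (best of 1, 9, 8); Orbyt gets 10.
Among 4, 8, 10, the best is 10 at Z. Subgame-perfect outcome: (Beta, Z) with payoffs (9, 10).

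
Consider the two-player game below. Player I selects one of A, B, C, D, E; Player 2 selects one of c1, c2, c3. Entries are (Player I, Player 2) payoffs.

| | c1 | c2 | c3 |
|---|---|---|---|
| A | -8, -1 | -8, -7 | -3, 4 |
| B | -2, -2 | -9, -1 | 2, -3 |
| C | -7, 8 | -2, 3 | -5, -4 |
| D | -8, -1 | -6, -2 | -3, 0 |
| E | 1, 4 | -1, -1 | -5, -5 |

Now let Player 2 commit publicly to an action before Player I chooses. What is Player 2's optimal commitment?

Backward induction with Player 2 moving first.
- c1 → Player I plays E (best of -8, -2, -7, -8, 1); Player 2 gets 4.
- c2 → Player I plays E (best of -8, -9, -2, -6, -1); Player 2 gets -1.
- c3 → Player I plays B (best of -3, 2, -5, -3, -5); Player 2 gets -3.
Among 4, -1, -3, the best is 4 at c1. Subgame-perfect outcome: (E, c1) with payoffs (1, 4).

c1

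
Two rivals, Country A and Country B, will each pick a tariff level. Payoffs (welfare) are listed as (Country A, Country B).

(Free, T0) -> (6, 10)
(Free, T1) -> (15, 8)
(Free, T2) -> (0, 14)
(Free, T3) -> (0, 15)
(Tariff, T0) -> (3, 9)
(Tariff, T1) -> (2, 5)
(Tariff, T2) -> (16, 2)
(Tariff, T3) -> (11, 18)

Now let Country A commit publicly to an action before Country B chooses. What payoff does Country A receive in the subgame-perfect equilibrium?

Backward induction with Country A moving first.
- Free → Country B plays T3 (best of 10, 8, 14, 15); Country A gets 0.
- Tariff → Country B plays T3 (best of 9, 5, 2, 18); Country A gets 11.
Maximizing over 0, 11, Country A chooses Tariff. Subgame-perfect outcome: (Tariff, T3) with payoffs (11, 18).

11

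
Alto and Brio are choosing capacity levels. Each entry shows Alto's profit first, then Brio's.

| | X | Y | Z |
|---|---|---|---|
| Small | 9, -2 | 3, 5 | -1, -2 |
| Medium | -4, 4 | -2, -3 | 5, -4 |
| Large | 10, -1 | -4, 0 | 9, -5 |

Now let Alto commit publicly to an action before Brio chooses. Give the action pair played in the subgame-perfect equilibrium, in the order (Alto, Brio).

Work backward from Brio's decision.
- Small: BR = Y, leader payoff 3.
- Medium: BR = X, leader payoff -4.
- Large: BR = Y, leader payoff -4.
Among 3, -4, -4, the best is 3 at Small. Subgame-perfect outcome: (Small, Y) with payoffs (3, 5).

(Small, Y)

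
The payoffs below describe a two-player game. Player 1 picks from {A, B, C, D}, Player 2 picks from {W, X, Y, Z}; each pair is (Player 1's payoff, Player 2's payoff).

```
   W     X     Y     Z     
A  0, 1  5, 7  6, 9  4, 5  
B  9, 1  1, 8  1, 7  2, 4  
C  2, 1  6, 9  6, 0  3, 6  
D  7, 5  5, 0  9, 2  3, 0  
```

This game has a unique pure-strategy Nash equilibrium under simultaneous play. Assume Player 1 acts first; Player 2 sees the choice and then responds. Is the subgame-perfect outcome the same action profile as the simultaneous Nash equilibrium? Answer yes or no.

no

Backward induction with Player 1 moving first.
- A: Player 2 compares 1, 7, 9, 5 and picks Y; Player 1 would get 6.
- B: Player 2 compares 1, 8, 7, 4 and picks X; Player 1 would get 1.
- C: Player 2 compares 1, 9, 0, 6 and picks X; Player 1 would get 6.
- D: Player 2 compares 5, 0, 2, 0 and picks W; Player 1 would get 7.
Player 1's induced payoffs are 6, 1, 6, 7, so Player 1 commits to D. Subgame-perfect outcome: (D, W) with payoffs (7, 5).
Now find the simultaneous Nash equilibrium.
Player 1's best replies: W→B; X→C; Y→D; Z→A.
Player 2's best replies: A→Y; B→X; C→X; D→W.
The unique mutual best reply is (C, X), giving (6, 9).
Sequential outcome (D, W) differs from the Nash profile (C, X).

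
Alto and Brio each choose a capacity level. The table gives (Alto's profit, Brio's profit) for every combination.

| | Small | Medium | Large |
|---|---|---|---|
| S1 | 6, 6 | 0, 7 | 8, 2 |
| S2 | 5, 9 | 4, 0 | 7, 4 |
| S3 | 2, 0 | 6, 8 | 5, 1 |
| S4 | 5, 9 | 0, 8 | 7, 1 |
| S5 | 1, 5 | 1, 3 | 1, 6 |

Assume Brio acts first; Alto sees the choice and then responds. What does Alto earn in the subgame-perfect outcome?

Solve by backward induction (Brio leads).
- Small: BR = S1, leader payoff 6.
- Medium: BR = S3, leader payoff 8.
- Large: BR = S1, leader payoff 2.
Brio's induced payoffs are 6, 8, 2, so Brio commits to Medium. Subgame-perfect outcome: (S3, Medium) with payoffs (6, 8).

6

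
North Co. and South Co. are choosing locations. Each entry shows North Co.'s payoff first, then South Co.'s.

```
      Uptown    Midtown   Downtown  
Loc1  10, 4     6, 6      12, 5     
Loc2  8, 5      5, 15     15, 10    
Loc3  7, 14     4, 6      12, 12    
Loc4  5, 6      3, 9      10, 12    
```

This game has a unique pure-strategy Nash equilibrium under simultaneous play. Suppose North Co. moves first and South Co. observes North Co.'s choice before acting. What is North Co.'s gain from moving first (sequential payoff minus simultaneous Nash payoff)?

Work backward from South Co.'s decision.
- Loc1: BR = Midtown, leader payoff 6.
- Loc2: BR = Midtown, leader payoff 5.
- Loc3: BR = Uptown, leader payoff 7.
- Loc4: BR = Downtown, leader payoff 10.
Among 6, 5, 7, 10, the best is 10 at Loc4. Subgame-perfect outcome: (Loc4, Downtown) with payoffs (10, 12).
Under simultaneous play:
North Co.'s best replies: Uptown→Loc1; Midtown→Loc1; Downtown→Loc2.
South Co.'s best replies: Loc1→Midtown; Loc2→Midtown; Loc3→Uptown; Loc4→Downtown.
The unique mutual best reply is (Loc1, Midtown), giving (6, 6).
North Co.'s commitment gain: 10 − 6 = 4.

4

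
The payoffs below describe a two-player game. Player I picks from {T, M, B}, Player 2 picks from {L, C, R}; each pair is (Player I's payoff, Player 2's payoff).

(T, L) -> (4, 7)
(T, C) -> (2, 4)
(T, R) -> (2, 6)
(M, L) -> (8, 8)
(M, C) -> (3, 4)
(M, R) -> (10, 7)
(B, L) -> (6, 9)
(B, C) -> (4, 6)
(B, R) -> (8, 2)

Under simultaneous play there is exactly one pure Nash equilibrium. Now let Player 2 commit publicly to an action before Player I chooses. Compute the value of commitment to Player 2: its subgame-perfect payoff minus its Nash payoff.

0

Solve by backward induction (Player 2 leads).
- L: BR = M, leader payoff 8.
- C: BR = B, leader payoff 6.
- R: BR = M, leader payoff 7.
Player 2's induced payoffs are 8, 6, 7, so Player 2 commits to L. Subgame-perfect outcome: (M, L) with payoffs (8, 8).
Under simultaneous play:
Player I's best replies: L→M; C→B; R→M.
Player 2's best replies: T→L; M→L; B→L.
The unique mutual best reply is (M, L), giving (8, 8).
Player 2's commitment gain: 8 − 8 = 0.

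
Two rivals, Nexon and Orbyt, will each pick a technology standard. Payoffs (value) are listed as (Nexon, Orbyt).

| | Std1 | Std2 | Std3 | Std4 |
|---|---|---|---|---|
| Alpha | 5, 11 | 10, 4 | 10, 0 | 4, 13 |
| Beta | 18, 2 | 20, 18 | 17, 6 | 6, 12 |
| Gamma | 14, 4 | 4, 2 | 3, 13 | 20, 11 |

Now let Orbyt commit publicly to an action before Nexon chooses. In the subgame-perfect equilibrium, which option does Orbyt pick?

Work backward from Nexon's decision.
- Std1 → Nexon plays Beta (best of 5, 18, 14); Orbyt gets 2.
- Std2 → Nexon plays Beta (best of 10, 20, 4); Orbyt gets 18.
- Std3 → Nexon plays Beta (best of 10, 17, 3); Orbyt gets 6.
- Std4 → Nexon plays Gamma (best of 4, 6, 20); Orbyt gets 11.
Orbyt's induced payoffs are 2, 18, 6, 11, so Orbyt commits to Std2. Subgame-perfect outcome: (Beta, Std2) with payoffs (20, 18).

Std2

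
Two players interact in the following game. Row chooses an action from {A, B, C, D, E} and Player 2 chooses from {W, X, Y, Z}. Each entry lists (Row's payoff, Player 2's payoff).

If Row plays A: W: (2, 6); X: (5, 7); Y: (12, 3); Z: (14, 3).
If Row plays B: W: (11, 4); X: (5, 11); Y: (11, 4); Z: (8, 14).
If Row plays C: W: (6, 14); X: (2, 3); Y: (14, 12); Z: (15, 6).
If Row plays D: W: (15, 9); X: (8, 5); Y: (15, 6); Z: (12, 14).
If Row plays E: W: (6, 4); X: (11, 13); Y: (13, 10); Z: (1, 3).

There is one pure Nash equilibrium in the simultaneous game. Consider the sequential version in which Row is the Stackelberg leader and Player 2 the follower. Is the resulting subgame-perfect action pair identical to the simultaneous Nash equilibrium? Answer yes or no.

Work backward from Player 2's decision.
- A → Player 2 plays X (best of 6, 7, 3, 3); Row gets 5.
- B → Player 2 plays Z (best of 4, 11, 4, 14); Row gets 8.
- C → Player 2 plays W (best of 14, 3, 12, 6); Row gets 6.
- D → Player 2 plays Z (best of 9, 5, 6, 14); Row gets 12.
- E → Player 2 plays X (best of 4, 13, 10, 3); Row gets 11.
Row's induced payoffs are 5, 8, 6, 12, 11, so Row commits to D. Subgame-perfect outcome: (D, Z) with payoffs (12, 14).
Under simultaneous play:
Row's best replies: W→D; X→E; Y→D; Z→C.
Player 2's best replies: A→X; B→Z; C→W; D→Z; E→X.
The unique mutual best reply is (E, X), giving (11, 13).
Sequential outcome (D, Z) differs from the Nash profile (E, X).

no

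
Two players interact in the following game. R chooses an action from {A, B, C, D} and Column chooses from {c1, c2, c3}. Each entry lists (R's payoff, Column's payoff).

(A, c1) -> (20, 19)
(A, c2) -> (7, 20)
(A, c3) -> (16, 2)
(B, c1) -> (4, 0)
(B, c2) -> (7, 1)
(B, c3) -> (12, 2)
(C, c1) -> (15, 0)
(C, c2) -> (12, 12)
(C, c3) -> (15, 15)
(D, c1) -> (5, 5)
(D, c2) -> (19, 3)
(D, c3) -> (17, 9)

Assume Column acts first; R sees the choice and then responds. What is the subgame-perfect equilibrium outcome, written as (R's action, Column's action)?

(A, c1)

Work backward from R's decision.
- c1 → R plays A (best of 20, 4, 15, 5); Column gets 19.
- c2 → R plays D (best of 7, 7, 12, 19); Column gets 3.
- c3 → R plays D (best of 16, 12, 15, 17); Column gets 9.
Maximizing over 19, 3, 9, Column chooses c1. Subgame-perfect outcome: (A, c1) with payoffs (20, 19).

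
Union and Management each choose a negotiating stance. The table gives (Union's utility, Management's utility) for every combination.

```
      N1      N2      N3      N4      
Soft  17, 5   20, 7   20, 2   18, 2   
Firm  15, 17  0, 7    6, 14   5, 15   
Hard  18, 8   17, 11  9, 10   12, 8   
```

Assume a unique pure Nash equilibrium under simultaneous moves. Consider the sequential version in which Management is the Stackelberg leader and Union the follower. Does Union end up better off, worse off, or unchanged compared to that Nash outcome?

worse off

Backward induction with Management moving first.
- N1: Union compares 17, 15, 18 and picks Hard; Management would get 8.
- N2: Union compares 20, 0, 17 and picks Soft; Management would get 7.
- N3: Union compares 20, 6, 9 and picks Soft; Management would get 2.
- N4: Union compares 18, 5, 12 and picks Soft; Management would get 2.
Management's induced payoffs are 8, 7, 2, 2, so Management commits to N1. Subgame-perfect outcome: (Hard, N1) with payoffs (18, 8).
Under simultaneous play:
Union's best replies: N1→Hard; N2→Soft; N3→Soft; N4→Soft.
Management's best replies: Soft→N2; Firm→N1; Hard→N2.
The unique mutual best reply is (Soft, N2), giving (20, 7).
Union earns 18 sequentially versus 20 at the Nash outcome: worse off.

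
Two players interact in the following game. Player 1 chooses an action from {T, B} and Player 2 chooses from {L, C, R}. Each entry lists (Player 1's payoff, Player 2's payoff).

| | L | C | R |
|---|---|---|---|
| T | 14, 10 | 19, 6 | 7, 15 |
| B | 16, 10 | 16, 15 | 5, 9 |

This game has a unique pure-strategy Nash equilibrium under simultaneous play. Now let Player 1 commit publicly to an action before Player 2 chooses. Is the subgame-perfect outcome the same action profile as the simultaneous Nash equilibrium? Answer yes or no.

no

Backward induction with Player 1 moving first.
- T: Player 2 compares 10, 6, 15 and picks R; Player 1 would get 7.
- B: Player 2 compares 10, 15, 9 and picks C; Player 1 would get 16.
Maximizing over 7, 16, Player 1 chooses B. Subgame-perfect outcome: (B, C) with payoffs (16, 15).
For the simultaneous game, intersect best replies.
Player 1's best replies: L→B; C→T; R→T.
Player 2's best replies: T→R; B→C.
Only (T, R) has each player best-responding; Nash payoffs (7, 15).
Sequential outcome (B, C) differs from the Nash profile (T, R).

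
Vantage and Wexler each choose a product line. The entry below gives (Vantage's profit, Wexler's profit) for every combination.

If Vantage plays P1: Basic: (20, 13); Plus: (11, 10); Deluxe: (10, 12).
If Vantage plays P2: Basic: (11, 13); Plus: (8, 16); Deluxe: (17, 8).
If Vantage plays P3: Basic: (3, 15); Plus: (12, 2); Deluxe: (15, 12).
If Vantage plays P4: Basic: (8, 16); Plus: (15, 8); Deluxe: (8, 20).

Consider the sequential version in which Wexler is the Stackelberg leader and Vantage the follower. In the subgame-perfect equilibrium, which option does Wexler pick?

Basic

Work backward from Vantage's decision.
- Basic: BR = P1, leader payoff 13.
- Plus: BR = P4, leader payoff 8.
- Deluxe: BR = P2, leader payoff 8.
Wexler's induced payoffs are 13, 8, 8, so Wexler commits to Basic. Subgame-perfect outcome: (P1, Basic) with payoffs (20, 13).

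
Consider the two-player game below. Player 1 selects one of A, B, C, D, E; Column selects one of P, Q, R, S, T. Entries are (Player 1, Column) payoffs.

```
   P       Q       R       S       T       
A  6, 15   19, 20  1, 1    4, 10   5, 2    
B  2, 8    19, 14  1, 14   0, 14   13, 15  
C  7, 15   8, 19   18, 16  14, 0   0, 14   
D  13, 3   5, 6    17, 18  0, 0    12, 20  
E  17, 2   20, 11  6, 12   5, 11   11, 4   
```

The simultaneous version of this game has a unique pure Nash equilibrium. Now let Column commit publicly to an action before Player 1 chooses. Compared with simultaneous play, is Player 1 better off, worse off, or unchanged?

Solve by backward induction (Column leads).
- P: BR = E, leader payoff 2.
- Q: BR = E, leader payoff 11.
- R: BR = C, leader payoff 16.
- S: BR = C, leader payoff 0.
- T: BR = B, leader payoff 15.
Column's induced payoffs are 2, 11, 16, 0, 15, so Column commits to R. Subgame-perfect outcome: (C, R) with payoffs (18, 16).
Under simultaneous play:
Player 1's best replies: P→E; Q→E; R→C; S→C; T→B.
Column's best replies: A→Q; B→T; C→Q; D→T; E→R.
The unique mutual best reply is (B, T), giving (13, 15).
Player 1 earns 18 sequentially versus 13 at the Nash outcome: better off.

better off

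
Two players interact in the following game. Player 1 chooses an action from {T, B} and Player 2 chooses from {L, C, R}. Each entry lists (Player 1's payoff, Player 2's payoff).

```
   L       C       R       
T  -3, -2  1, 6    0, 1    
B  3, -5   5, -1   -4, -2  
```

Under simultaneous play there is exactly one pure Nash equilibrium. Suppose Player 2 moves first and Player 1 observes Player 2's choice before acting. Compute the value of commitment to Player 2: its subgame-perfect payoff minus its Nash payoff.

Player 1 best-responds to each possible Player 2 move:
- L → Player 1 plays B (best of -3, 3); Player 2 gets -5.
- C → Player 1 plays B (best of 1, 5); Player 2 gets -1.
- R → Player 1 plays T (best of 0, -4); Player 2 gets 1.
Maximizing over -5, -1, 1, Player 2 chooses R. Subgame-perfect outcome: (T, R) with payoffs (0, 1).
Now find the simultaneous Nash equilibrium.
Player 1's best replies: L→B; C→B; R→T.
Player 2's best replies: T→C; B→C.
The unique mutual best reply is (B, C), giving (5, -1).
Player 2's commitment gain: 1 − -1 = 2.

2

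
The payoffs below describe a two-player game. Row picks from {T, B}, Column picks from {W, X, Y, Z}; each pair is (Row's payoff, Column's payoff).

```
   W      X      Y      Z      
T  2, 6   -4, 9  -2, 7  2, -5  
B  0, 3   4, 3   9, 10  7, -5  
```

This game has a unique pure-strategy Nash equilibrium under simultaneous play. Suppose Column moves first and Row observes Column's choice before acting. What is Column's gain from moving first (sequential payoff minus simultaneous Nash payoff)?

Work backward from Row's decision.
- W → Row plays T (best of 2, 0); Column gets 6.
- X → Row plays B (best of -4, 4); Column gets 3.
- Y → Row plays B (best of -2, 9); Column gets 10.
- Z → Row plays B (best of 2, 7); Column gets -5.
Among 6, 3, 10, -5, the best is 10 at Y. Subgame-perfect outcome: (B, Y) with payoffs (9, 10).
Under simultaneous play:
Row's best replies: W→T; X→B; Y→B; Z→B.
Column's best replies: T→X; B→Y.
The unique mutual best reply is (B, Y), giving (9, 10).
Column's commitment gain: 10 − 10 = 0.

0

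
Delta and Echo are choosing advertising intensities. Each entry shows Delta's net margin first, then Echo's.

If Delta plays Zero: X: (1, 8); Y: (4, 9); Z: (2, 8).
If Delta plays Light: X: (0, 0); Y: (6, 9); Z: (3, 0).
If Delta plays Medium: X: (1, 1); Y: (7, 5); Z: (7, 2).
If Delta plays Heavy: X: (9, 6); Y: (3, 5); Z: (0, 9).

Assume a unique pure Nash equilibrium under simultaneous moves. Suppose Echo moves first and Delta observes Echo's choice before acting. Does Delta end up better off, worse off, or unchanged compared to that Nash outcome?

Backward induction with Echo moving first.
- X: Delta compares 1, 0, 1, 9 and picks Heavy; Echo would get 6.
- Y: Delta compares 4, 6, 7, 3 and picks Medium; Echo would get 5.
- Z: Delta compares 2, 3, 7, 0 and picks Medium; Echo would get 2.
Among 6, 5, 2, the best is 6 at X. Subgame-perfect outcome: (Heavy, X) with payoffs (9, 6).
For the simultaneous game, intersect best replies.
Delta's best replies: X→Heavy; Y→Medium; Z→Medium.
Echo's best replies: Zero→Y; Light→Y; Medium→Y; Heavy→Z.
Only (Medium, Y) has each player best-responding; Nash payoffs (7, 5).
Delta earns 9 sequentially versus 7 at the Nash outcome: better off.

better off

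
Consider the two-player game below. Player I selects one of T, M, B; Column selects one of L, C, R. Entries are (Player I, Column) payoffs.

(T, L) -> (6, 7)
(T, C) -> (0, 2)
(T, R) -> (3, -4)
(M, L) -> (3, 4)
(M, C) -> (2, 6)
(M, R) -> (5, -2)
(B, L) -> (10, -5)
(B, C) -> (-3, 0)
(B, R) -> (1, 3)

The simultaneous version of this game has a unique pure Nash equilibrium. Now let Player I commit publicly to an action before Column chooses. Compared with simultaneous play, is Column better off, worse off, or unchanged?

better off

Backward induction with Player I moving first.
- T: Column compares 7, 2, -4 and picks L; Player I would get 6.
- M: Column compares 4, 6, -2 and picks C; Player I would get 2.
- B: Column compares -5, 0, 3 and picks R; Player I would get 1.
Among 6, 2, 1, the best is 6 at T. Subgame-perfect outcome: (T, L) with payoffs (6, 7).
Now find the simultaneous Nash equilibrium.
Player I's best replies: L→B; C→M; R→M.
Column's best replies: T→L; M→C; B→R.
The unique mutual best reply is (M, C), giving (2, 6).
Column earns 7 sequentially versus 6 at the Nash outcome: better off.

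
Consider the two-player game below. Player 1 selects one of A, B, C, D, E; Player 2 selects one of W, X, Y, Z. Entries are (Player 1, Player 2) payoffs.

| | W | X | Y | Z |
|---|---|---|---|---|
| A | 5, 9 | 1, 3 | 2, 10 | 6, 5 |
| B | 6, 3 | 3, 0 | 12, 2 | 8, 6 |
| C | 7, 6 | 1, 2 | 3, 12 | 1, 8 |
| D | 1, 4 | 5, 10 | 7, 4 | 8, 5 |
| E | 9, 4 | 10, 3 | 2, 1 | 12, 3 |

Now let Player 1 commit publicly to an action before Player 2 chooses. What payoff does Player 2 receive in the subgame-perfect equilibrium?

4

Solve by backward induction (Player 1 leads).
- A → Player 2 plays Y (best of 9, 3, 10, 5); Player 1 gets 2.
- B → Player 2 plays Z (best of 3, 0, 2, 6); Player 1 gets 8.
- C → Player 2 plays Y (best of 6, 2, 12, 8); Player 1 gets 3.
- D → Player 2 plays X (best of 4, 10, 4, 5); Player 1 gets 5.
- E → Player 2 plays W (best of 4, 3, 1, 3); Player 1 gets 9.
Among 2, 8, 3, 5, 9, the best is 9 at E. Subgame-perfect outcome: (E, W) with payoffs (9, 4).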